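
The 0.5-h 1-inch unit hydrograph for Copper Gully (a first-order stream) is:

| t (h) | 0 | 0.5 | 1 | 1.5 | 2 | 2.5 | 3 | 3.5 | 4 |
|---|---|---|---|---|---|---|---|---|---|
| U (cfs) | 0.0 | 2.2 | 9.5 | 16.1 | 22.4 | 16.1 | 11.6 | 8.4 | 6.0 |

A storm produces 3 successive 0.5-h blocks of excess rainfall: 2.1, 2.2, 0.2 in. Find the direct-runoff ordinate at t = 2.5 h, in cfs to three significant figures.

Q ≈ 86.3 cfs

By discrete convolution, Q_j = Σ (P_i / 1 in) · U_{j−i}.
At t = 2.5 h (j=5): Q = (2.1/1)·16.1 + (2.2/1)·22.4 + (0.2/1)·16.1 = 86.3 cfs.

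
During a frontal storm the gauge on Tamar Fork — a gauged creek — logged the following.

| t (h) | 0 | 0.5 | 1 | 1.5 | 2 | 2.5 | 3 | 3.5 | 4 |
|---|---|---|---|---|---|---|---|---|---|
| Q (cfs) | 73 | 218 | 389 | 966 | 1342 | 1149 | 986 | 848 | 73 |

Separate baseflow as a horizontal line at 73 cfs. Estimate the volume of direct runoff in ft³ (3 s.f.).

V ≈ 9.70 × 10^6 ft³

Direct-runoff ordinates (Q − Q_b): 0.0, 145.0, 316.0, 893.0, 1269.0, 1076.0, 913.0, 775.0, 0.0 cfs.
ΣQ_DR = 5387 cfs.
With Δt = 0.5 h = 1800 s, V = ΣQ_DR · Δt = 5387 × 1800 = 9.70 × 10^6 ft³.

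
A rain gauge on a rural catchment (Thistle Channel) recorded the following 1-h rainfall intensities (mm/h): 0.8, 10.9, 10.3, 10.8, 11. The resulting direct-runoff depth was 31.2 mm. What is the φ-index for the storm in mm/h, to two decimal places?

Only the 4 blocks with intensity above φ contribute runoff: 10.9, 10.3, 10.8, 11 mm/h.
Σ(I−φ)·Δt = d  ⇒  (10.9+10.3+10.8+11 − 4φ)·1 = 31.2
φ = (43.00 − 31.2/1) / 4 = 2.95 mm/h.

φ ≈ 2.95 mm/h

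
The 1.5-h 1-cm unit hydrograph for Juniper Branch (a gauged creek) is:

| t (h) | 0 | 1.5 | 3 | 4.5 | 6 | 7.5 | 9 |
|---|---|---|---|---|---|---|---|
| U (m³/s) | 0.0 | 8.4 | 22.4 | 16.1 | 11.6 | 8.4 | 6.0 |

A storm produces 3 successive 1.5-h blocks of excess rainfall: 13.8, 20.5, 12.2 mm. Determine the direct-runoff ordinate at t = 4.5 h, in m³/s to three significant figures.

By discrete convolution, Q_j = Σ (P_i / 10 mm) · U_{j−i}.
At t = 4.5 h (j=3): Q = (13.8/10)·16.1 + (20.5/10)·22.4 + (12.2/10)·8.4 = 78.4 m³/s.

Q ≈ 78.4 m³/s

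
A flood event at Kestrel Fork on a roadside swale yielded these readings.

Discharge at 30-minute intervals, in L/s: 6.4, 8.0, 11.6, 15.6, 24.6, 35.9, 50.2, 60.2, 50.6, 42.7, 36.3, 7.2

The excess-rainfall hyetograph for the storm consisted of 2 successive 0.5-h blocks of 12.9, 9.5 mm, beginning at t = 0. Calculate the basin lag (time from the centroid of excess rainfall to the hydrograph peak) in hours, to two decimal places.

Centroid of excess rainfall: t_c = Σ P_i·t̄_i / ΣP_i = 0.4621 h (block centres at 0.25, 0.75 h).
Hydrograph peak occurs at t = 3.5 h, so basin lag t_L = 3.5 − 0.4621 = 3.04 h.

t_L ≈ 3.04 h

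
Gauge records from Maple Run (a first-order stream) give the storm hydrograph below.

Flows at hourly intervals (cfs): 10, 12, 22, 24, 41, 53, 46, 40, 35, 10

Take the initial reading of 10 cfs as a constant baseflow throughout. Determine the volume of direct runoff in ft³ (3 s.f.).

V ≈ 6.95 × 10^5 ft³

Direct-runoff ordinates (Q − Q_b): 0.0, 2.0, 12.0, 14.0, 31.0, 43.0, 36.0, 30.0, 25.0, 0.0 cfs.
ΣQ_DR = 193.0 cfs.
With Δt = 1 h = 3600 s, V = ΣQ_DR · Δt = 193.0 × 3600 = 6.95 × 10^5 ft³.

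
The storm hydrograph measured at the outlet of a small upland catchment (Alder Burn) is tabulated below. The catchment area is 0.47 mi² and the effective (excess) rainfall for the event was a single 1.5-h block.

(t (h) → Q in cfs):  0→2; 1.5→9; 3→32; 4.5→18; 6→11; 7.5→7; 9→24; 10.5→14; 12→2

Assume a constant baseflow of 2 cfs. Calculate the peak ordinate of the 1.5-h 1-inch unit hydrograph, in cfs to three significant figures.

U_p ≈ 60.1 cfs

Direct runoff: 0.0, 7.0, 30.0, 16.0, 9.0, 5.0, 22.0, 12.0, 0.0 cfs; ΣQ_DR = 101.0 cfs, peak = 30.0 cfs.
Runoff depth d = ΣQ_DR·Δt / A = 101.0 × 5400 / (0.47 mi²) = 0.4995 in.
The 1-inch UH is the DRH scaled by (1 in)/d, so U_p = 30.0 × 1/0.4995 = 60.1 cfs.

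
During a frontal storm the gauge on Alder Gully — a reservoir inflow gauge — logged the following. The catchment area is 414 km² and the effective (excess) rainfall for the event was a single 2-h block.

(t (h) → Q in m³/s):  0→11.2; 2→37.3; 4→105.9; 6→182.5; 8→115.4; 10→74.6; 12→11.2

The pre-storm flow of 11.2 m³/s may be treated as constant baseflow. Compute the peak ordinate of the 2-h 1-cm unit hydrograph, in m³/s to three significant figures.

U_p ≈ 214 m³/s

Direct runoff: 0.0, 26.1, 94.7, 171.3, 104.2, 63.4, 0.0 m³/s; ΣQ_DR = 459.7 m³/s, peak = 171.3 m³/s.
Runoff depth d = ΣQ_DR·Δt / A = 459.7 × 7200 / (414 km²) = 7.995 mm.
The 1-cm UH is the DRH scaled by (10 mm)/d, so U_p = 171.3 × 10/7.995 = 214 m³/s.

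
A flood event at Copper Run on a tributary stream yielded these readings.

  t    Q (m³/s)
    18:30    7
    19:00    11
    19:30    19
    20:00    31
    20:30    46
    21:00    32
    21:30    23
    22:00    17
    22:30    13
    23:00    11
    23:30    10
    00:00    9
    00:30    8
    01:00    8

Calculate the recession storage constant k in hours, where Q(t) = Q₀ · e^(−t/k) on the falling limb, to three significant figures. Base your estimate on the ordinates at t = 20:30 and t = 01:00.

k ≈ 2.57 h

On the falling limb, Q drops from 46 to 8 m³/s between t = 20:30 and t = 01:00 (Δt = 4.5 h).
k = −Δt / ln(Q₂/Q₁) = −4.5 / ln(8/46) = 2.57 h.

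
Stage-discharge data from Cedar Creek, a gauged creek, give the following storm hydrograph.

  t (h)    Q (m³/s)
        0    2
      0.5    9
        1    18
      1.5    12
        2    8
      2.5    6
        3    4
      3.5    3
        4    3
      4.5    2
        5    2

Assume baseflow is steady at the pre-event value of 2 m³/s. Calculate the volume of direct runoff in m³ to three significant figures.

Direct-runoff ordinates (Q − Q_b): 0.0, 7.0, 16.0, 10.0, 6.0, 4.0, 2.0, 1.0, 1.0, 0.0, 0.0 m³/s.
ΣQ_DR = 47.00 m³/s.
With Δt = 0.5 h = 1800 s, V = ΣQ_DR · Δt = 47.00 × 1800 = 84600 m³.

V ≈ 84600 m³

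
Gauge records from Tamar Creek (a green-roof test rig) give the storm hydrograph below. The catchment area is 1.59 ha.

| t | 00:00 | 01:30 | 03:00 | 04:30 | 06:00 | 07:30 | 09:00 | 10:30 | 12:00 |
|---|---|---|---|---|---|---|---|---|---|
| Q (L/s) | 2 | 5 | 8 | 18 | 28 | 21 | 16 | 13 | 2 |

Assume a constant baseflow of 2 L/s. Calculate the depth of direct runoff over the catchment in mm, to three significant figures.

Direct runoff: 0.0, 3.0, 6.0, 16.0, 26.0, 19.0, 14.0, 11.0, 0.0 L/s; ΣQ_DR = 95.00 L/s.
V = ΣQ_DR · Δt = 95.00 × 5400 s = 5.130 × 10^5 L.
Over A = 1.59 ha, depth = V / A = 32.3 mm.

d ≈ 32.3 mm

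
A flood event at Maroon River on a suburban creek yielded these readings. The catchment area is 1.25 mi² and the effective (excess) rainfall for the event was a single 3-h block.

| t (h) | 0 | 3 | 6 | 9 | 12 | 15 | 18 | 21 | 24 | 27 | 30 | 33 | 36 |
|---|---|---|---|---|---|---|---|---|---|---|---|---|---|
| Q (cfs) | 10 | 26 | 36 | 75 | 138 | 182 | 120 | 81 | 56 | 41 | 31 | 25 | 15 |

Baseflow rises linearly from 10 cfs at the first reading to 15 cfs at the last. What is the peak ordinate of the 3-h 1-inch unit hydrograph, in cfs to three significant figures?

U_p ≈ 67.8 cfs

Direct runoff: 0.00, 15.58, 25.17, 63.75, 126.33, 169.92, 107.50, 68.08, 42.67, 27.25, 16.83, 10.42, 0.00 cfs; ΣQ_DR = 673.5 cfs, peak = 169.92 cfs.
Runoff depth d = ΣQ_DR·Δt / A = 673.5 × 10800 / (1.25 mi²) = 2.505 in.
The 1-inch UH is the DRH scaled by (1 in)/d, so U_p = 169.92 × 1/2.505 = 67.8 cfs.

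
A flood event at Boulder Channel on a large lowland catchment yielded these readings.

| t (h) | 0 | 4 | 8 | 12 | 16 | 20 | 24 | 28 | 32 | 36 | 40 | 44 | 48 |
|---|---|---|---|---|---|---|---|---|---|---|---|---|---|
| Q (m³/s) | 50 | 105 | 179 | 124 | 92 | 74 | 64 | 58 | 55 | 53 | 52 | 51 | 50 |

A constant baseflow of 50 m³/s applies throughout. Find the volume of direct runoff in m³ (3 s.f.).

Direct-runoff ordinates (Q − Q_b): 0.0, 55.0, 129.0, 74.0, 42.0, 24.0, 14.0, 8.0, 5.0, 3.0, 2.0, 1.0, 0.0 m³/s.
ΣQ_DR = 357.0 m³/s.
With Δt = 4 h = 14400 s, V = ΣQ_DR · Δt = 357.0 × 14400 = 5.14 × 10^6 m³.

V ≈ 5.14 × 10^6 m³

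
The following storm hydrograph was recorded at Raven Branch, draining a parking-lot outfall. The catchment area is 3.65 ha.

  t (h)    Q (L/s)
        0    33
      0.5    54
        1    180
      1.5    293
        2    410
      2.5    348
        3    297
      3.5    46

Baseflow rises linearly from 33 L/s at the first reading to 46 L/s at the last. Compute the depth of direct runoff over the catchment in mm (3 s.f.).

Direct runoff: 0.00, 19.14, 143.29, 254.43, 369.57, 305.71, 252.86, 0.00 L/s; ΣQ_DR = 1345 L/s.
V = ΣQ_DR · Δt = 1345 × 1800 s = 2.421 × 10^6 L.
Over A = 3.65 ha, depth = V / A = 66.3 mm.

d ≈ 66.3 mm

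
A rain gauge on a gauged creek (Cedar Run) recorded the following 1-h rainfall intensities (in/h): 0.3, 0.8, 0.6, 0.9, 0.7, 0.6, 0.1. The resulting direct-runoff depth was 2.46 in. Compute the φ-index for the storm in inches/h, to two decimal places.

φ ≈ 0.24 in/h

Only the 6 blocks with intensity above φ contribute runoff: 0.3, 0.8, 0.6, 0.9, 0.7, 0.6 in/h.
Σ(I−φ)·Δt = d  ⇒  (0.3+0.8+0.6+0.9+0.7+0.6 − 6φ)·1 = 2.46
φ = (3.900 − 2.46/1) / 6 = 0.24 in/h.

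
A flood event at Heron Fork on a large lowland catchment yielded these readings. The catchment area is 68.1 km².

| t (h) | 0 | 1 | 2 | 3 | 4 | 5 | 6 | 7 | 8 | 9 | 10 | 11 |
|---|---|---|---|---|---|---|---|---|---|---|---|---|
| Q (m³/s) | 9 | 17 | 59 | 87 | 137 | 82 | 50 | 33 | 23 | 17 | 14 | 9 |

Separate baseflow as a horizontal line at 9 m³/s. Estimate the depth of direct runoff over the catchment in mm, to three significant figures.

d ≈ 22.7 mm

Direct runoff: 0.0, 8.0, 50.0, 78.0, 128.0, 73.0, 41.0, 24.0, 14.0, 8.0, 5.0, 0.0 m³/s; ΣQ_DR = 429.0 m³/s.
V = ΣQ_DR · Δt = 429.0 × 3600 s = 1.544 × 10^6 m³.
Over A = 68.1 km², depth = V / A = 22.7 mm.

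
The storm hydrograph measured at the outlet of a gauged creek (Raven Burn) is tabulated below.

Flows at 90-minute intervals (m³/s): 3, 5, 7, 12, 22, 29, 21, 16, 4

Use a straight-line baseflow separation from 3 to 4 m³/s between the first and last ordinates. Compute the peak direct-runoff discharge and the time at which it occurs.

Subtracting baseflow gives direct-runoff ordinates: 0.00, 1.88, 3.75, 8.62, 18.50, 25.38, 17.25, 12.12, 0.00 m³/s.
The maximum is 25.38 m³/s, occurring at the reading for t = 7.5 h.

Q_p = 25.38 m³/s at t = 7.5 h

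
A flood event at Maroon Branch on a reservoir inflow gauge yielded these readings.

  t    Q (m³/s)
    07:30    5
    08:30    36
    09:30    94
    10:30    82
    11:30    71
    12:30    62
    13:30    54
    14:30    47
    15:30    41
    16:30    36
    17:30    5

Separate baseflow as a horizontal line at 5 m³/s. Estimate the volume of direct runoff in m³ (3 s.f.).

V ≈ 1.72 × 10^6 m³

Direct-runoff ordinates (Q − Q_b): 0.0, 31.0, 89.0, 77.0, 66.0, 57.0, 49.0, 42.0, 36.0, 31.0, 0.0 m³/s.
ΣQ_DR = 478.0 m³/s.
With Δt = 1 h = 3600 s, V = ΣQ_DR · Δt = 478.0 × 3600 = 1.72 × 10^6 m³.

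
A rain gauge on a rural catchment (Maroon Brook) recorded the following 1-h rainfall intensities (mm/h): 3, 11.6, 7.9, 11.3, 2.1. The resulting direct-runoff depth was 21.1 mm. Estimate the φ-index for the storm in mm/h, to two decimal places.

φ ≈ 3.23 mm/h

Only the 3 blocks with intensity above φ contribute runoff: 11.6, 7.9, 11.3 mm/h.
Σ(I−φ)·Δt = d  ⇒  (11.6+7.9+11.3 − 3φ)·1 = 21.1
φ = (30.80 − 21.1/1) / 3 = 3.23 mm/h.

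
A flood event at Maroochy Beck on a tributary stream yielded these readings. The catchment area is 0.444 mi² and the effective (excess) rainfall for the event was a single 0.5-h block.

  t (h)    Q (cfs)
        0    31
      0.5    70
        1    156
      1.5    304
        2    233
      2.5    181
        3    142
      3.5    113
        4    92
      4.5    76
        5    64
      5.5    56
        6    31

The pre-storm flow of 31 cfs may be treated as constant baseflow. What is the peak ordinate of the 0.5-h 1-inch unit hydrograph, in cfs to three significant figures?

Direct runoff: 0.0, 39.0, 125.0, 273.0, 202.0, 150.0, 111.0, 82.0, 61.0, 45.0, 33.0, 25.0, 0.0 cfs; ΣQ_DR = 1146 cfs, peak = 273.0 cfs.
Runoff depth d = ΣQ_DR·Δt / A = 1146 × 1800 / (0.444 mi²) = 2.000 in.
The 1-inch UH is the DRH scaled by (1 in)/d, so U_p = 273.0 × 1/2.000 = 137 cfs.

U_p ≈ 137 cfs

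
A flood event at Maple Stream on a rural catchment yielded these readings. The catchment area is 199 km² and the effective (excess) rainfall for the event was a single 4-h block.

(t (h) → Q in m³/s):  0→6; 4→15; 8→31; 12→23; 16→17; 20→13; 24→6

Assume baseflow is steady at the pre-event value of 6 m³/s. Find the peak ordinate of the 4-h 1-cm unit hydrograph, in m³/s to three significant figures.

Direct runoff: 0.0, 9.0, 25.0, 17.0, 11.0, 7.0, 0.0 m³/s; ΣQ_DR = 69.00 m³/s, peak = 25.0 m³/s.
Runoff depth d = ΣQ_DR·Δt / A = 69.00 × 14400 / (199 km²) = 4.993 mm.
The 1-cm UH is the DRH scaled by (10 mm)/d, so U_p = 25.0 × 10/4.993 = 50.1 m³/s.

U_p ≈ 50.1 m³/s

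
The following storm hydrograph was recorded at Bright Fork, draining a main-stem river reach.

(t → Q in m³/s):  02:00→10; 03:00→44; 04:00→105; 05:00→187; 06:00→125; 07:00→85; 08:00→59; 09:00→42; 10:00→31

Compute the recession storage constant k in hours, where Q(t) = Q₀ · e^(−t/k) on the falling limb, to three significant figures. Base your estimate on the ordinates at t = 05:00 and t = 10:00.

k ≈ 2.78 h

On the falling limb, Q drops from 187 to 31 m³/s between t = 05:00 and t = 10:00 (Δt = 5 h).
k = −Δt / ln(Q₂/Q₁) = −5 / ln(31/187) = 2.78 h.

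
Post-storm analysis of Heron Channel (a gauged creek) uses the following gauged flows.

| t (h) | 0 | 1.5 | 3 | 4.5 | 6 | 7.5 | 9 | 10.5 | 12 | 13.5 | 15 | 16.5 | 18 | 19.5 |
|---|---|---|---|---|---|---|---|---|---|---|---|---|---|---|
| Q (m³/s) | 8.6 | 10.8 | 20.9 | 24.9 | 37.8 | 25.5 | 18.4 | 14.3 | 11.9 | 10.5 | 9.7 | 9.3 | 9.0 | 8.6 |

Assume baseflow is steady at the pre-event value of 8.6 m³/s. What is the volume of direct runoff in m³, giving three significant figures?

Direct-runoff ordinates (Q − Q_b): 0.0, 2.2, 12.3, 16.3, 29.2, 16.9, 9.8, 5.7, 3.3, 1.9, 1.1, 0.7, 0.4, 0.0 m³/s.
ΣQ_DR = 99.80 m³/s.
With Δt = 1.5 h = 5400 s, V = ΣQ_DR · Δt = 99.80 × 5400 = 5.39 × 10^5 m³.

V ≈ 5.39 × 10^5 m³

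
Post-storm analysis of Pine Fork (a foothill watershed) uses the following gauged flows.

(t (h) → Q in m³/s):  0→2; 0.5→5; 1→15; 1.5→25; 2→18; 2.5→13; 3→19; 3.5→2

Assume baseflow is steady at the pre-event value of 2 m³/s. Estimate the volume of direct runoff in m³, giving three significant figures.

Direct-runoff ordinates (Q − Q_b): 0.0, 3.0, 13.0, 23.0, 16.0, 11.0, 17.0, 0.0 m³/s.
ΣQ_DR = 83.00 m³/s.
With Δt = 0.5 h = 1800 s, V = ΣQ_DR · Δt = 83.00 × 1800 = 1.49 × 10^5 m³.

V ≈ 1.49 × 10^5 m³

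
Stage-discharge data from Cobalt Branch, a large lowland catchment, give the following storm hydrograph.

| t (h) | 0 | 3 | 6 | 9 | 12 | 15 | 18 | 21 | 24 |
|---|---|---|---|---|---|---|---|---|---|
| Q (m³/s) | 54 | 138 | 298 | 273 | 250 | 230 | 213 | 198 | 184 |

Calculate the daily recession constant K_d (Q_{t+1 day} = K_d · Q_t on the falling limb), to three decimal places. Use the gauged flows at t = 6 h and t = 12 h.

K_d ≈ 0.495

Between t = 6 h and t = 12 h the flow falls from 298 to 250 m³/s over 2×3 h = 6 h.
Per-interval ratio K = (250/298)^(1/2) = 0.9159; K_d = K^(24/3) = 0.495.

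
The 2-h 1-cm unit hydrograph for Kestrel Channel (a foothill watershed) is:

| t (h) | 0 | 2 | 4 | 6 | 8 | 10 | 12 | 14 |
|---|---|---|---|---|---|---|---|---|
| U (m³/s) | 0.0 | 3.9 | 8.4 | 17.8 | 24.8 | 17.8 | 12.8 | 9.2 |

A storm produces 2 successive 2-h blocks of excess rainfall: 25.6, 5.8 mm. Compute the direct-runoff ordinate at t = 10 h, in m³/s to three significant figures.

Q ≈ 60.0 m³/s

By discrete convolution, Q_j = Σ (P_i / 10 mm) · U_{j−i}.
At t = 10 h (j=5): Q = (25.6/10)·17.8 + (5.8/10)·24.8 = 60.0 m³/s.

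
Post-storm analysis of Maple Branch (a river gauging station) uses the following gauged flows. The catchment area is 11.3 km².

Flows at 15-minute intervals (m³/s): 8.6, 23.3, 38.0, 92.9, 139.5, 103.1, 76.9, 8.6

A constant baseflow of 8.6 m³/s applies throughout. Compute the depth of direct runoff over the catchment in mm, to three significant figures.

Direct runoff: 0.0, 14.7, 29.4, 84.3, 130.9, 94.5, 68.3, 0.0 m³/s; ΣQ_DR = 422.1 m³/s.
V = ΣQ_DR · Δt = 422.1 × 900 s = 3.799 × 10^5 m³.
Over A = 11.3 km², depth = V / A = 33.6 mm.

d ≈ 33.6 mm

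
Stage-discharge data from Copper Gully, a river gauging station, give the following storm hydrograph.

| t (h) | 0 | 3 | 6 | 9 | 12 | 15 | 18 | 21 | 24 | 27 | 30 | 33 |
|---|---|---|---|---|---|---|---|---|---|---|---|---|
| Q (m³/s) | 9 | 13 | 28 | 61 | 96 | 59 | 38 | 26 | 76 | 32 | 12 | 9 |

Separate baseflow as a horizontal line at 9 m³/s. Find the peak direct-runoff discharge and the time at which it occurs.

Subtracting baseflow gives direct-runoff ordinates: 0.0, 4.0, 19.0, 52.0, 87.0, 50.0, 29.0, 17.0, 67.0, 23.0, 3.0, 0.0 m³/s.
The maximum is 87.0 m³/s, occurring at the reading for t = 12 h.

Q_p = 87.0 m³/s at t = 12 h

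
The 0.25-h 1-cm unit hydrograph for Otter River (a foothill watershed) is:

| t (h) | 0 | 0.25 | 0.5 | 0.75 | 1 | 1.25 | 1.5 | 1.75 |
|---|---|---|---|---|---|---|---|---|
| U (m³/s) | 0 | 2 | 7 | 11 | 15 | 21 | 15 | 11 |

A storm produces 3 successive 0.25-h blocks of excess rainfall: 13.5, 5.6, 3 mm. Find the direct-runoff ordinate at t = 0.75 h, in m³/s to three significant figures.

Q ≈ 19.4 m³/s

By discrete convolution, Q_j = Σ (P_i / 10 mm) · U_{j−i}.
At t = 0.75 h (j=3): Q = (13.5/10)·11 + (5.6/10)·7 + (3/10)·2 = 19.4 m³/s.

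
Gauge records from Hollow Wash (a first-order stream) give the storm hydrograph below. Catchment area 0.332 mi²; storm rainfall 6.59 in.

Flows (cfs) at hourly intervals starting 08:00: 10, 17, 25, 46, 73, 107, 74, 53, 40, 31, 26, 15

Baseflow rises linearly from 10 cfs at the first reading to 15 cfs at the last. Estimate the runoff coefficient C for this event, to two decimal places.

ΣQ_DR = 367.0 cfs; V = ΣQ_DR·Δt = 1.321 × 10^6 ft³.
Runoff depth d = V / A = 1.713 in.
C = d / P = 1.713 / 6.59 = 0.26.

C ≈ 0.26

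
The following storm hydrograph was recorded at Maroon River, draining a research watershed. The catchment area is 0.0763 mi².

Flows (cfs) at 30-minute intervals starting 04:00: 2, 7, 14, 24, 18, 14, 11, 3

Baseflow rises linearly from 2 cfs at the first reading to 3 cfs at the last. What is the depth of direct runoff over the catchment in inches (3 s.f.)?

Direct runoff: 0.00, 4.86, 11.71, 21.57, 15.43, 11.29, 8.14, 0.00 cfs; ΣQ_DR = 73.00 cfs.
V = ΣQ_DR · Δt = 73.00 × 1800 s = 1.314 × 10^5 ft³.
Over A = 0.0763 mi², depth = V / A = 0.741 in.

d ≈ 0.741 in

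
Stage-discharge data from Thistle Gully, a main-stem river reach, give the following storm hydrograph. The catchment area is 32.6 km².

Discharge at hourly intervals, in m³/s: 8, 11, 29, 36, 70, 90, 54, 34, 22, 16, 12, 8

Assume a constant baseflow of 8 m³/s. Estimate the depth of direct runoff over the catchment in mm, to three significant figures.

d ≈ 32.5 mm

Direct runoff: 0.0, 3.0, 21.0, 28.0, 62.0, 82.0, 46.0, 26.0, 14.0, 8.0, 4.0, 0.0 m³/s; ΣQ_DR = 294.0 m³/s.
V = ΣQ_DR · Δt = 294.0 × 3600 s = 1.058 × 10^6 m³.
Over A = 32.6 km², depth = V / A = 32.5 mm.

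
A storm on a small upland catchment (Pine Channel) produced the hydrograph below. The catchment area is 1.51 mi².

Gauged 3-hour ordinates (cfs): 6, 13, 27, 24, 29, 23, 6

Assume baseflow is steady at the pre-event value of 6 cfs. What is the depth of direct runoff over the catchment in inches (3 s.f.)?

d ≈ 0.265 in

Direct runoff: 0.0, 7.0, 21.0, 18.0, 23.0, 17.0, 0.0 cfs; ΣQ_DR = 86.00 cfs.
V = ΣQ_DR · Δt = 86.00 × 10800 s = 9.288 × 10^5 ft³.
Over A = 1.51 mi², depth = V / A = 0.265 in.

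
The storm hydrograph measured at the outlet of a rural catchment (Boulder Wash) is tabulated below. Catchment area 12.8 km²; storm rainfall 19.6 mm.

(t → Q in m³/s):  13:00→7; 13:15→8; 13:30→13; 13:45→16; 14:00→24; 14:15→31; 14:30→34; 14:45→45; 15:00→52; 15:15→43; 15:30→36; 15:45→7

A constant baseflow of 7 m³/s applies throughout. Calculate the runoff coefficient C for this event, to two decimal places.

ΣQ_DR = 232.0 m³/s; V = ΣQ_DR·Δt = 2.088 × 10^5 m³.
Runoff depth d = V / A = 16.31 mm.
C = d / P = 16.31 / 19.6 = 0.83.

C ≈ 0.83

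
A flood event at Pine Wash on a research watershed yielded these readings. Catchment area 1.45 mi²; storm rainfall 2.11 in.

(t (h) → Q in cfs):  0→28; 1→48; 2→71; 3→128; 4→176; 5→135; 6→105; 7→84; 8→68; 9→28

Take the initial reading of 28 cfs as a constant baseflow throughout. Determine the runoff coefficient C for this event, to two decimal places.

C ≈ 0.30

ΣQ_DR = 591.0 cfs; V = ΣQ_DR·Δt = 2.128 × 10^6 ft³.
Runoff depth d = V / A = 0.6316 in.
C = d / P = 0.6316 / 2.11 = 0.30.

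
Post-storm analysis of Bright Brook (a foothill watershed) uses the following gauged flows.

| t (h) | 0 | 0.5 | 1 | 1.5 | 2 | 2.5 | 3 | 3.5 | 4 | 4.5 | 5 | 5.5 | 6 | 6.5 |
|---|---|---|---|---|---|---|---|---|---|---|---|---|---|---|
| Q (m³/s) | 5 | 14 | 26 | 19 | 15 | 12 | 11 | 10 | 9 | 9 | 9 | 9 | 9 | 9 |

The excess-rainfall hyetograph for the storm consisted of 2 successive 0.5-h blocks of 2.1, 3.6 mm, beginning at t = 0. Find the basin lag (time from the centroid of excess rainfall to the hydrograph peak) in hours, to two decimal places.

t_L ≈ 0.43 h

Centroid of excess rainfall: t_c = Σ P_i·t̄_i / ΣP_i = 0.5658 h (block centres at 0.25, 0.75 h).
Hydrograph peak occurs at t = 1 h, so basin lag t_L = 1 − 0.5658 = 0.43 h.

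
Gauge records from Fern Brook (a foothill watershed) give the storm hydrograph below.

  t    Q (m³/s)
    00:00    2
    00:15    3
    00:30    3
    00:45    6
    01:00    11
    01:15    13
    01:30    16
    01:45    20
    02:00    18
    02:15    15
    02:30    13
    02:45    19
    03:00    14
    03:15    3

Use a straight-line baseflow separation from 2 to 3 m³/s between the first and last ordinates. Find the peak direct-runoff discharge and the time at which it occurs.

Q_p = 17.46 m³/s at t = 01:45

Subtracting baseflow gives direct-runoff ordinates: 0.00, 0.92, 0.85, 3.77, 8.69, 10.62, 13.54, 17.46, 15.38, 12.31, 10.23, 16.15, 11.08, 0.00 m³/s.
The maximum is 17.46 m³/s, occurring at the reading for t = 01:45.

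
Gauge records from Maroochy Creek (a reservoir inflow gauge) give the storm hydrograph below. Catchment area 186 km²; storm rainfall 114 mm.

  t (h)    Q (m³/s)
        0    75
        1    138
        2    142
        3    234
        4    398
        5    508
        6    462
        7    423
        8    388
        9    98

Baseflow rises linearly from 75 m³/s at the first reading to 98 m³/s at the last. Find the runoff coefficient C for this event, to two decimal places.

C ≈ 0.34

ΣQ_DR = 2001 m³/s; V = ΣQ_DR·Δt = 7.204 × 10^6 m³.
Runoff depth d = V / A = 38.73 mm.
C = d / P = 38.73 / 114 = 0.34.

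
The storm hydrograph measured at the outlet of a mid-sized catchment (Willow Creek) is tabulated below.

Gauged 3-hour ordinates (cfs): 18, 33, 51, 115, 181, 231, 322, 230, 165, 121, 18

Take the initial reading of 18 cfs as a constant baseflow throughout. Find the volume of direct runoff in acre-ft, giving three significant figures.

V ≈ 319 acre-ft

Direct-runoff ordinates (Q − Q_b): 0.0, 15.0, 33.0, 97.0, 163.0, 213.0, 304.0, 212.0, 147.0, 103.0, 0.0 cfs.
ΣQ_DR = 1287 cfs.
With Δt = 3 h = 10800 s, V = ΣQ_DR · Δt = 1287 × 10800 = 1.39 × 10^7 ft³ = 319 acre-ft.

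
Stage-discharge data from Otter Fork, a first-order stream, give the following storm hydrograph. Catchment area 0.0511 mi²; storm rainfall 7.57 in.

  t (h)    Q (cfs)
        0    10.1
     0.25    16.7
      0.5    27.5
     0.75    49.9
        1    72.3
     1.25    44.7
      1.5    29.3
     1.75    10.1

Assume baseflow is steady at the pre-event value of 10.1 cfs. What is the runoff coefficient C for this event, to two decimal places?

C ≈ 0.18

ΣQ_DR = 179.8 cfs; V = ΣQ_DR·Δt = 1.618 × 10^5 ft³.
Runoff depth d = V / A = 1.363 in.
C = d / P = 1.363 / 7.57 = 0.18.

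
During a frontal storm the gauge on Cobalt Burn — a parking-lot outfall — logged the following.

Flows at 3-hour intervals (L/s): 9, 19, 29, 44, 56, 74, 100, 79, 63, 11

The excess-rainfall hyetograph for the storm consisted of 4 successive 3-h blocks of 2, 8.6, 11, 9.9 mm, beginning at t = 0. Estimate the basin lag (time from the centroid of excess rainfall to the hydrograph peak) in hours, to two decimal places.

Centroid of excess rainfall: t_c = Σ P_i·t̄_i / ΣP_i = 7.2429 h (block centres at 1.5, 4.5, 7.5, 10.5 h).
Hydrograph peak occurs at t = 18 h, so basin lag t_L = 18 − 7.2429 = 10.76 h.

t_L ≈ 10.76 h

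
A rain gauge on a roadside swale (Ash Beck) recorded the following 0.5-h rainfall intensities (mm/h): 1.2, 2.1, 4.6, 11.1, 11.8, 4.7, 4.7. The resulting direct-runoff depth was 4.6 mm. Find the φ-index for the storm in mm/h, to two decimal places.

Only the 2 blocks with intensity above φ contribute runoff: 11.1, 11.8 mm/h.
Σ(I−φ)·Δt = d  ⇒  (11.1+11.8 − 2φ)·0.5 = 4.6
φ = (22.90 − 4.6/0.5) / 2 = 6.85 mm/h.

φ ≈ 6.85 mm/h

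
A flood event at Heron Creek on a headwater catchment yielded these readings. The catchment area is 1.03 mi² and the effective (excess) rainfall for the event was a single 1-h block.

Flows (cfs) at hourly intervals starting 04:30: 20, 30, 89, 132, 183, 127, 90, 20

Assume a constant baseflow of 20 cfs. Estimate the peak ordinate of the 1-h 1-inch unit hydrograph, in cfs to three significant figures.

Direct runoff: 0.0, 10.0, 69.0, 112.0, 163.0, 107.0, 70.0, 0.0 cfs; ΣQ_DR = 531.0 cfs, peak = 163.0 cfs.
Runoff depth d = ΣQ_DR·Δt / A = 531.0 × 3600 / (1.03 mi²) = 0.7989 in.
The 1-inch UH is the DRH scaled by (1 in)/d, so U_p = 163.0 × 1/0.7989 = 204 cfs.

U_p ≈ 204 cfs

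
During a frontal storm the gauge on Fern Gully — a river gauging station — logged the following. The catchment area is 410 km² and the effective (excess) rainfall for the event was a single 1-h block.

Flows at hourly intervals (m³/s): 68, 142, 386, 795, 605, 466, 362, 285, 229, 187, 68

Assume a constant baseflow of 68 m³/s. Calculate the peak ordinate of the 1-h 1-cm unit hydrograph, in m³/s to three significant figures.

Direct runoff: 0.0, 74.0, 318.0, 727.0, 537.0, 398.0, 294.0, 217.0, 161.0, 119.0, 0.0 m³/s; ΣQ_DR = 2845 m³/s, peak = 727.0 m³/s.
Runoff depth d = ΣQ_DR·Δt / A = 2845 × 3600 / (410 km²) = 24.98 mm.
The 1-cm UH is the DRH scaled by (10 mm)/d, so U_p = 727.0 × 10/24.98 = 291 m³/s.

U_p ≈ 291 m³/s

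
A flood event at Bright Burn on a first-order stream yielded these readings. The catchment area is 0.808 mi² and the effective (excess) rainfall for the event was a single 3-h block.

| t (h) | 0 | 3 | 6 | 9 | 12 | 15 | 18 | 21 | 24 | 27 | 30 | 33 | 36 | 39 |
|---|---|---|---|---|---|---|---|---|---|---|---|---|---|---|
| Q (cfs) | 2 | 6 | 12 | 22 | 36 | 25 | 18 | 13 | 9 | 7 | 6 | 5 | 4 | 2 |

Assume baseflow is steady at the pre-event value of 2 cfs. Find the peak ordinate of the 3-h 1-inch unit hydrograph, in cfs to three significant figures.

Direct runoff: 0.0, 4.0, 10.0, 20.0, 34.0, 23.0, 16.0, 11.0, 7.0, 5.0, 4.0, 3.0, 2.0, 0.0 cfs; ΣQ_DR = 139.0 cfs, peak = 34.0 cfs.
Runoff depth d = ΣQ_DR·Δt / A = 139.0 × 10800 / (0.808 mi²) = 0.7997 in.
The 1-inch UH is the DRH scaled by (1 in)/d, so U_p = 34.0 × 1/0.7997 = 42.5 cfs.

U_p ≈ 42.5 cfs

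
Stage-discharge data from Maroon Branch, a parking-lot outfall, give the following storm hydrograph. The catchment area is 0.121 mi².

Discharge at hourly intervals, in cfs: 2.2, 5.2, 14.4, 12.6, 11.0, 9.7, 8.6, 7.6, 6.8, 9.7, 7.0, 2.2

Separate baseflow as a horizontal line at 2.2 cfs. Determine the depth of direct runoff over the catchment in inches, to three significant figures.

d ≈ 0.904 in

Direct runoff: 0.0, 3.0, 12.2, 10.4, 8.8, 7.5, 6.4, 5.4, 4.6, 7.5, 4.8, 0.0 cfs; ΣQ_DR = 70.60 cfs.
V = ΣQ_DR · Δt = 70.60 × 3600 s = 2.542 × 10^5 ft³.
Over A = 0.121 mi², depth = V / A = 0.904 in.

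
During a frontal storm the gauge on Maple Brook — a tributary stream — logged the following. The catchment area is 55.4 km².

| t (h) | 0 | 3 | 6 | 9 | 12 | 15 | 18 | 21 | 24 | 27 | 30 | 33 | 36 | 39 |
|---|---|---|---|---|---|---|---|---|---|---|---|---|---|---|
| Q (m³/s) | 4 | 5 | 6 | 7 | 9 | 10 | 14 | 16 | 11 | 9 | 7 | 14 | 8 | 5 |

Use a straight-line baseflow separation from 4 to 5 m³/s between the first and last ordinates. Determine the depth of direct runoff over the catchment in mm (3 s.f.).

Direct runoff: 0.00, 0.92, 1.85, 2.77, 4.69, 5.62, 9.54, 11.46, 6.38, 4.31, 2.23, 9.15, 3.08, 0.00 m³/s; ΣQ_DR = 62.00 m³/s.
V = ΣQ_DR · Δt = 62.00 × 10800 s = 6.696 × 10^5 m³.
Over A = 55.4 km², depth = V / A = 12.1 mm.

d ≈ 12.1 mm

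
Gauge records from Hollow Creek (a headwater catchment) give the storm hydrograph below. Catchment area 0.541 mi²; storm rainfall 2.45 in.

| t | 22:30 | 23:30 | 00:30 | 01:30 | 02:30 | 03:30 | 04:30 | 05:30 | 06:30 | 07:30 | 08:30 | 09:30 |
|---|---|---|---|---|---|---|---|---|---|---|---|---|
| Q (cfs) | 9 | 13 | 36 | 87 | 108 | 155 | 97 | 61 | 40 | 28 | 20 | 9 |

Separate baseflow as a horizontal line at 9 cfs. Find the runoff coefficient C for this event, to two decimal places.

C ≈ 0.65

ΣQ_DR = 555.0 cfs; V = ΣQ_DR·Δt = 1.998 × 10^6 ft³.
Runoff depth d = V / A = 1.590 in.
C = d / P = 1.590 / 2.45 = 0.65.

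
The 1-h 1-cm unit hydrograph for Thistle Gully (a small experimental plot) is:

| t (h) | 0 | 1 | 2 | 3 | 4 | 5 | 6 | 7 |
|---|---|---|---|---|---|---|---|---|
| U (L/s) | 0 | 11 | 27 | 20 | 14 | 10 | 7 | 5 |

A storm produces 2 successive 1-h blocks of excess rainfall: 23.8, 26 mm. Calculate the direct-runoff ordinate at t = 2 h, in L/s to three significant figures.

By discrete convolution, Q_j = Σ (P_i / 10 mm) · U_{j−i}.
At t = 2 h (j=2): Q = (23.8/10)·27 + (26/10)·11 = 92.9 L/s.

Q ≈ 92.9 L/s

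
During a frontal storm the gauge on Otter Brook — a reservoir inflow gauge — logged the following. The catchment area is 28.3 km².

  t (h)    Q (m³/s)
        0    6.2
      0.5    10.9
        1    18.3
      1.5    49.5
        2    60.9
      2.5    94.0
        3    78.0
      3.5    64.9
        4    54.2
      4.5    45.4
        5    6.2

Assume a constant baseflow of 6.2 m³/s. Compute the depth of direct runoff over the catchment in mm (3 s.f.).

d ≈ 26.7 mm

Direct runoff: 0.0, 4.7, 12.1, 43.3, 54.7, 87.8, 71.8, 58.7, 48.0, 39.2, 0.0 m³/s; ΣQ_DR = 420.3 m³/s.
V = ΣQ_DR · Δt = 420.3 × 1800 s = 7.565 × 10^5 m³.
Over A = 28.3 km², depth = V / A = 26.7 mm.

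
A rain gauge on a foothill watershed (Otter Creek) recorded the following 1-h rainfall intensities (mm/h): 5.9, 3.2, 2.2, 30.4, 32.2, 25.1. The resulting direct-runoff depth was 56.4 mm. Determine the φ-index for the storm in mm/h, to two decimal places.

Only the 3 blocks with intensity above φ contribute runoff: 30.4, 32.2, 25.1 mm/h.
Σ(I−φ)·Δt = d  ⇒  (30.4+32.2+25.1 − 3φ)·1 = 56.4
φ = (87.70 − 56.4/1) / 3 = 10.43 mm/h.

φ ≈ 10.43 mm/h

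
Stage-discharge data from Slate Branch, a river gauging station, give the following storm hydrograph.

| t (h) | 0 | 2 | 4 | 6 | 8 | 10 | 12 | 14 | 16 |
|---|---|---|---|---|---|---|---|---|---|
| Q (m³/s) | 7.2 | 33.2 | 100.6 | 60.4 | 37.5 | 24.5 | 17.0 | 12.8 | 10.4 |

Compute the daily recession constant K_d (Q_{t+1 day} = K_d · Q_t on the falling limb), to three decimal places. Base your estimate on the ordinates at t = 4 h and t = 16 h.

K_d ≈ 0.011

Between t = 4 h and t = 16 h the flow falls from 100.6 to 10.4 m³/s over 6×2 h = 12 h.
Per-interval ratio K = (10.4/100.6)^(1/6) = 0.6851; K_d = K^(24/2) = 0.011.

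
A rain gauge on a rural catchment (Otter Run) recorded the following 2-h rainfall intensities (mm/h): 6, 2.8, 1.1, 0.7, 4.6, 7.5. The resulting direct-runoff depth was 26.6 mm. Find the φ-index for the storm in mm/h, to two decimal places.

Only the 4 blocks with intensity above φ contribute runoff: 6, 2.8, 4.6, 7.5 mm/h.
Σ(I−φ)·Δt = d  ⇒  (6+2.8+4.6+7.5 − 4φ)·2 = 26.6
φ = (20.90 − 26.6/2) / 4 = 1.90 mm/h.

φ ≈ 1.90 mm/h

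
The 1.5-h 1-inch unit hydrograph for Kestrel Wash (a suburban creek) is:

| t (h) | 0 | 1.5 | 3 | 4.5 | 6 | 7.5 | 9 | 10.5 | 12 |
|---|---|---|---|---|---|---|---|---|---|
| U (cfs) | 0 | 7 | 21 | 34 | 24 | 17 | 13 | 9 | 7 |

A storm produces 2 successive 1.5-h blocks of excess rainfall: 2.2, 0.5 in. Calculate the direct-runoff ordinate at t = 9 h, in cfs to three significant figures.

Q ≈ 37.1 cfs

By discrete convolution, Q_j = Σ (P_i / 1 in) · U_{j−i}.
At t = 9 h (j=6): Q = (2.2/1)·13 + (0.5/1)·17 = 37.1 cfs.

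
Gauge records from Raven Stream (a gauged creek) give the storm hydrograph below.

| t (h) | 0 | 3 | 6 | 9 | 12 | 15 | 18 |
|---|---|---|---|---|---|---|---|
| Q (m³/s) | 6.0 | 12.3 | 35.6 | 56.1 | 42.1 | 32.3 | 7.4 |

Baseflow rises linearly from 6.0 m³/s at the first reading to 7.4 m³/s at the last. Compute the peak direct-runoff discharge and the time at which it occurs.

Subtracting baseflow gives direct-runoff ordinates: 0.00, 6.07, 29.13, 49.40, 35.17, 25.13, 0.00 m³/s.
The maximum is 49.40 m³/s, occurring at the reading for t = 9 h.

Q_p = 49.40 m³/s at t = 9 h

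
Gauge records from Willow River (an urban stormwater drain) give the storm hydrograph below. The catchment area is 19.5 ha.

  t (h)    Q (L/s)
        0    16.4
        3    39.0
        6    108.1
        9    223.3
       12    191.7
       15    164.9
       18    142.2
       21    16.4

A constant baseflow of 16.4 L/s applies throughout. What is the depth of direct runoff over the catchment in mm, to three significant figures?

Direct runoff: 0.0, 22.6, 91.7, 206.9, 175.3, 148.5, 125.8, 0.0 L/s; ΣQ_DR = 770.8 L/s.
V = ΣQ_DR · Δt = 770.8 × 10800 s = 8.325 × 10^6 L.
Over A = 19.5 ha, depth = V / A = 42.7 mm.

d ≈ 42.7 mm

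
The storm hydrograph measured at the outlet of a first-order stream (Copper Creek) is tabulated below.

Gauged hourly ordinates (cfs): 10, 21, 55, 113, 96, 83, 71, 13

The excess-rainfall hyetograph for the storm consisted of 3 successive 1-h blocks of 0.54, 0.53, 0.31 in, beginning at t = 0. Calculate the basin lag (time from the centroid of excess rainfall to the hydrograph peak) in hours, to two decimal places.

Centroid of excess rainfall: t_c = Σ P_i·t̄_i / ΣP_i = 1.3333 h (block centres at 0.5, 1.5, 2.5 h).
Hydrograph peak occurs at t = 3 h, so basin lag t_L = 3 − 1.3333 = 1.67 h.

t_L ≈ 1.67 h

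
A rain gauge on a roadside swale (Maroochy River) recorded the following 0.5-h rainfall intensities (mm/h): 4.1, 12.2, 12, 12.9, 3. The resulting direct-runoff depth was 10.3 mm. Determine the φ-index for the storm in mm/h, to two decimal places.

Only the 3 blocks with intensity above φ contribute runoff: 12.2, 12, 12.9 mm/h.
Σ(I−φ)·Δt = d  ⇒  (12.2+12+12.9 − 3φ)·0.5 = 10.3
φ = (37.10 − 10.3/0.5) / 3 = 5.50 mm/h.

φ ≈ 5.50 mm/h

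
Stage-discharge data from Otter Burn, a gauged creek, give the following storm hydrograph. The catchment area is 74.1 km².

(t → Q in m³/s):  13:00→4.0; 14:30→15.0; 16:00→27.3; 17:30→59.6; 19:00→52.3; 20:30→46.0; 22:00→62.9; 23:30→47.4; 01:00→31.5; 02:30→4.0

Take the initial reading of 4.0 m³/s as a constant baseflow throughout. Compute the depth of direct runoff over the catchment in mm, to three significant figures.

Direct runoff: 0.0, 11.0, 23.3, 55.6, 48.3, 42.0, 58.9, 43.4, 27.5, 0.0 m³/s; ΣQ_DR = 310.0 m³/s.
V = ΣQ_DR · Δt = 310.0 × 5400 s = 1.674 × 10^6 m³.
Over A = 74.1 km², depth = V / A = 22.6 mm.

d ≈ 22.6 mm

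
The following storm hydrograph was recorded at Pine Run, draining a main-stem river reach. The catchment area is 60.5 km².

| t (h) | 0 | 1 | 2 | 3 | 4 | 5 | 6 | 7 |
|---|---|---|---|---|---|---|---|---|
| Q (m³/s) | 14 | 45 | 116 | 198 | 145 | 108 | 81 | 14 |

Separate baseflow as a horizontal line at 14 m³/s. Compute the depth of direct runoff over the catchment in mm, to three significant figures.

d ≈ 36.2 mm

Direct runoff: 0.0, 31.0, 102.0, 184.0, 131.0, 94.0, 67.0, 0.0 m³/s; ΣQ_DR = 609.0 m³/s.
V = ΣQ_DR · Δt = 609.0 × 3600 s = 2.192 × 10^6 m³.
Over A = 60.5 km², depth = V / A = 36.2 mm.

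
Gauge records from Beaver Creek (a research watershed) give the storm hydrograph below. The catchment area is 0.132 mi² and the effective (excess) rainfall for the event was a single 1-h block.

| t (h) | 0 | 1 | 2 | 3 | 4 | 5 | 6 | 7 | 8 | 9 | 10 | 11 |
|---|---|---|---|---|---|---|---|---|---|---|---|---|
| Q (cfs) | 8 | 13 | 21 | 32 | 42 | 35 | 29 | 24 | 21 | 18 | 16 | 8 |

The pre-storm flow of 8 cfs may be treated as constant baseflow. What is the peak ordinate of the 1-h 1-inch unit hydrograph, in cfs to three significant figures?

U_p ≈ 16.9 cfs

Direct runoff: 0.0, 5.0, 13.0, 24.0, 34.0, 27.0, 21.0, 16.0, 13.0, 10.0, 8.0, 0.0 cfs; ΣQ_DR = 171.0 cfs, peak = 34.0 cfs.
Runoff depth d = ΣQ_DR·Δt / A = 171.0 × 3600 / (0.132 mi²) = 2.007 in.
The 1-inch UH is the DRH scaled by (1 in)/d, so U_p = 34.0 × 1/2.007 = 16.9 cfs.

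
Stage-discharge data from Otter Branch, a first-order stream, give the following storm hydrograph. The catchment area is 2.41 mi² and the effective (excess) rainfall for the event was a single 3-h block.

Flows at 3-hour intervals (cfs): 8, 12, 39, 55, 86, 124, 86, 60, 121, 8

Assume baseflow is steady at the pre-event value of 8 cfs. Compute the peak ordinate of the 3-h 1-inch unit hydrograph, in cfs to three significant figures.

Direct runoff: 0.0, 4.0, 31.0, 47.0, 78.0, 116.0, 78.0, 52.0, 113.0, 0.0 cfs; ΣQ_DR = 519.0 cfs, peak = 116.0 cfs.
Runoff depth d = ΣQ_DR·Δt / A = 519.0 × 10800 / (2.41 mi²) = 1.001 in.
The 1-inch UH is the DRH scaled by (1 in)/d, so U_p = 116.0 × 1/1.001 = 116 cfs.

U_p ≈ 116 cfs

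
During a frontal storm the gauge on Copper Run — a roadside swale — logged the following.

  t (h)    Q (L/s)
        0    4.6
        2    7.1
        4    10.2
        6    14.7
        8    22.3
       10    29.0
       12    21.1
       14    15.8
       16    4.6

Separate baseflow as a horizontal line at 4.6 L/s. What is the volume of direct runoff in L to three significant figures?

Direct-runoff ordinates (Q − Q_b): 0.0, 2.5, 5.6, 10.1, 17.7, 24.4, 16.5, 11.2, 0.0 L/s.
ΣQ_DR = 88.00 L/s.
With Δt = 2 h = 7200 s, V = ΣQ_DR · Δt = 88.00 × 7200 = 6.34 × 10^5 L.

V ≈ 6.34 × 10^5 L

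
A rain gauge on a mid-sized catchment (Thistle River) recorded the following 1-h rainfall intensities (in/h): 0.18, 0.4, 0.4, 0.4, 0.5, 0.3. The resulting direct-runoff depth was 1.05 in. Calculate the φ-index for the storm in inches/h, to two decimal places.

Only the 5 blocks with intensity above φ contribute runoff: 0.4, 0.4, 0.4, 0.5, 0.3 in/h.
Σ(I−φ)·Δt = d  ⇒  (0.4+0.4+0.4+0.5+0.3 − 5φ)·1 = 1.05
φ = (2.000 − 1.05/1) / 5 = 0.19 in/h.

φ ≈ 0.19 in/h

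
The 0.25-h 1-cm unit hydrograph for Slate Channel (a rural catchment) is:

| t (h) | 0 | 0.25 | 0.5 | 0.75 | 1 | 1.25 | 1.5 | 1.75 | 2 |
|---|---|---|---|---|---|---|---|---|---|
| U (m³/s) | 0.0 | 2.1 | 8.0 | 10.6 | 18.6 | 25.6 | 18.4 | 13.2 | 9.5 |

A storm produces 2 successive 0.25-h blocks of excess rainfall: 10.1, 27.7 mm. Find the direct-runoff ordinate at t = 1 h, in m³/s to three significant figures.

Q ≈ 48.1 m³/s

By discrete convolution, Q_j = Σ (P_i / 10 mm) · U_{j−i}.
At t = 1 h (j=4): Q = (10.1/10)·18.6 + (27.7/10)·10.6 = 48.1 m³/s.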